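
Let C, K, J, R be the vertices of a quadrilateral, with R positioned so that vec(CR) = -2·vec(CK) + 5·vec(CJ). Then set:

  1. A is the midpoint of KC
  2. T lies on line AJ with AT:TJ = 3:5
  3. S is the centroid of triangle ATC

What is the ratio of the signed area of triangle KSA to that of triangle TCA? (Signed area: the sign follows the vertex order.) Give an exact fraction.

Choose coordinates C = (0, 0), K = (1, 0), J = (0, 1), R = (-2, 5).
1. A is the midpoint of KC ⇒ A = (1/2, 0)
2. T lies on line AJ with AT:TJ = 3:5 ⇒ T = (5/16, 3/8)
3. S is the centroid of triangle ATC ⇒ S = (13/48, 1/8)
2·[KSA] = 1/16, 2·[TCA] = 3/16
[KSA]:[TCA] = 1/16:3/16 = 1/3

[KSA]:[TCA] = 1/3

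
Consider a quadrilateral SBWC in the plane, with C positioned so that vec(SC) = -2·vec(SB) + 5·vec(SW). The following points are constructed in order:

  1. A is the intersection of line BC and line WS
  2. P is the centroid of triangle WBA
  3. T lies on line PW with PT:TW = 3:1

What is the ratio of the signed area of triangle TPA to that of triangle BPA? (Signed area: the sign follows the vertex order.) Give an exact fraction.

Set S = (0, 0), B = (1, 0), W = (0, 1), C = (-2, 5); any affine frame gives the same invariant.
1. A is the intersection of line BC and line WS ⇒ A = (0, 5/3)
2. P is the centroid of triangle WBA ⇒ P = (1/3, 8/9)
3. T lies on line PW with PT:TW = 3:1 ⇒ T = (1/12, 35/36)
2·[TPA] = 1/6, 2·[BPA] = -2/9
[TPA]:[BPA] = 1/6:-2/9 = -3/4

[TPA]:[BPA] = -3/4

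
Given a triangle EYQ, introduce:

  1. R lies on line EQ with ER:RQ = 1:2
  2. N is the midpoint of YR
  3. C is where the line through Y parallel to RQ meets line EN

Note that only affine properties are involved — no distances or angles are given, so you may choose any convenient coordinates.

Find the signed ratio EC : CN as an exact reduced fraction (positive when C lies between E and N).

EC:CN = -2

Set E = (0, 0), Y = (1, 0), Q = (0, 1); any affine frame gives the same invariant.
1. R lies on line EQ with ER:RQ = 1:2 ⇒ R = (0, 1/3)
2. N is the midpoint of YR ⇒ N = (1/2, 1/6)
3. C is where the line through Y parallel to RQ meets line EN ⇒ C = (1, 1/3)
C = E + t·(N−E) with t = 2, so EC:CN = t:(1−t) = 2:-1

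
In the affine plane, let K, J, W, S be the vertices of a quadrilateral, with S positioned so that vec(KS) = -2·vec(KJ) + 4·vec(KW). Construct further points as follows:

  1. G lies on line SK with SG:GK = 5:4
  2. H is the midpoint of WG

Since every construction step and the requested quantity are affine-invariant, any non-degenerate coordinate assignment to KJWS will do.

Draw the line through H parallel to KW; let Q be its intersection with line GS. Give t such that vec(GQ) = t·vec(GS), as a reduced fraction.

Work in coordinates with K = (0, 0), J = (1, 0), W = (0, 1), S = (-2, 4).
1. G lies on line SK with SG:GK = 5:4 ⇒ G = (-8/9, 16/9)
2. H is the midpoint of WG ⇒ H = (-4/9, 25/18)
through H parallel to KW: direction (0, 1); meets GS at Q = (-4/9, 8/9)
Q = G + t·(S−G) with t = -2/5

t = -2/5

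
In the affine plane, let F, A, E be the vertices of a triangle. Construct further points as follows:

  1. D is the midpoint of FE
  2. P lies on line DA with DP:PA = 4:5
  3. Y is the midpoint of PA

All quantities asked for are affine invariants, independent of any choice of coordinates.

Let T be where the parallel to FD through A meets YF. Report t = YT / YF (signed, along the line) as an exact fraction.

t = -5/13

Set F = (0, 0), A = (1, 0), E = (0, 1); any affine frame gives the same invariant.
1. D is the midpoint of FE ⇒ D = (0, 1/2)
2. P lies on line DA with DP:PA = 4:5 ⇒ P = (4/9, 5/18)
3. Y is the midpoint of PA ⇒ Y = (13/18, 5/36)
through A parallel to FD: direction (0, 1/2); meets YF at T = (1, 5/26)
T = Y + t·(F−Y) with t = -5/13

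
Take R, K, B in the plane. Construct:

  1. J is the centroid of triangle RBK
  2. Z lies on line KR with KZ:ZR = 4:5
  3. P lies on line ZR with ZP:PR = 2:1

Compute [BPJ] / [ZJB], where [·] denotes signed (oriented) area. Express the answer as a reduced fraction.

[BPJ]:[ZJB] = -17/3

Choose coordinates R = (0, 0), K = (1, 0), B = (0, 1).
1. J is the centroid of triangle RBK ⇒ J = (1/3, 1/3)
2. Z lies on line KR with KZ:ZR = 4:5 ⇒ Z = (5/9, 0)
3. P lies on line ZR with ZP:PR = 2:1 ⇒ P = (5/27, 0)
2·[BPJ] = 17/81, 2·[ZJB] = -1/27
[BPJ]:[ZJB] = 17/81:-1/27 = -17/3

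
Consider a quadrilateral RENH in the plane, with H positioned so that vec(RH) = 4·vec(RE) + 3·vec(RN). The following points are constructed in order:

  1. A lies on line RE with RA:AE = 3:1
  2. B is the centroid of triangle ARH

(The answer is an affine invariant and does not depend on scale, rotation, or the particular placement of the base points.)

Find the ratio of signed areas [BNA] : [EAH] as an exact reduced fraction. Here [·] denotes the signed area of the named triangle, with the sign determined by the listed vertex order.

Assign R = (0, 0), E = (1, 0), N = (0, 1), H = (4, 3) — the answer is frame-independent, so this choice is without loss of generality.
1. A lies on line RE with RA:AE = 3:1 ⇒ A = (3/4, 0)
2. B is the centroid of triangle ARH ⇒ B = (19/12, 1)
2·[BNA] = 19/12, 2·[EAH] = -3/4
[BNA]:[EAH] = 19/12:-3/4 = -19/9

[BNA]:[EAH] = -19/9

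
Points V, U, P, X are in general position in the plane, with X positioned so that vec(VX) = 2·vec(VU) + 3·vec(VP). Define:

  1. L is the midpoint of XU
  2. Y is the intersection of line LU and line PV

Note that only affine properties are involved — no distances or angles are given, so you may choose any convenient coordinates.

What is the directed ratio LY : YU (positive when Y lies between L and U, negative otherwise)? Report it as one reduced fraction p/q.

Assign V = (0, 0), U = (1, 0), P = (0, 1), X = (2, 3) — the answer is frame-independent, so this choice is without loss of generality.
1. L is the midpoint of XU ⇒ L = (3/2, 3/2)
2. Y is the intersection of line LU and line PV ⇒ Y = (0, -3)
Y = L + t·(U−L) with t = 3, so LY:YU = t:(1−t) = 3:-2

LY:YU = -3/2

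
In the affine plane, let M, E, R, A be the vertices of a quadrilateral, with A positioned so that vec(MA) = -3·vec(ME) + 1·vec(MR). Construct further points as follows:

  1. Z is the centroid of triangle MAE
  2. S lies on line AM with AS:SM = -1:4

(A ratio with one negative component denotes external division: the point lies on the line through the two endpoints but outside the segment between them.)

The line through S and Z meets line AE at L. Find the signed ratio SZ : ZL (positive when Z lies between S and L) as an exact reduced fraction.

Set M = (0, 0), E = (1, 0), R = (0, 1), A = (-3, 1); any affine frame gives the same invariant.
1. Z is the centroid of triangle MAE ⇒ Z = (-2/3, 1/3)
2. S lies on line AM with AS:SM = -1:4 ⇒ S = (-4, 4/3)
line SZ meets AE at L = (-7/3, 5/6)
Z = S + t·(L−S) with t = 2, so SZ:ZL = 2:-1

SZ:ZL = -2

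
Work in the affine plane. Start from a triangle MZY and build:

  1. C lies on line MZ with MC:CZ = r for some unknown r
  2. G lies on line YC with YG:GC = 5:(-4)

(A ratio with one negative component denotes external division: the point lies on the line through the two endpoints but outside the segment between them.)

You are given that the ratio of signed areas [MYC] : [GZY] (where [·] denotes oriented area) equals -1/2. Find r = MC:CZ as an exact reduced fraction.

Choose coordinates M = (0, 0), Z = (1, 0), Y = (0, 1).
1. With MC:CZ = r, write λ = r/(r+1) so C = M + λ·(Z−M); C is affine-linear in λ
2. G lies on line YC with YG:GC = 5:(-4) ⇒ G is an affine combination of earlier points and hence also affine-linear in λ
Every point depending on C is an affine combination of C and λ-independent points, so each such coordinate is linear in λ; the λ² term in each signed area is a multiple of (Z−M)×(Z−M) = 0, so 2·[MYC] and 2·[GZY] are each linear in λ. Evaluating at λ=0 and λ=1:
  2·[MYC] = −λ,   2·[GZY] = -5·λ + 5
So [MYC]:[GZY] = (−λ) / (-5·λ + 5). Setting this equal to -1/2:
  −λ = -1/2·(-5·λ + 5)  ⇒  λ = 5/7
Then r = λ/(1−λ) = (5/7)/(2/7) = 5/2. Check: with r = 5/2, C = (5/7, 0) and [MYC]:[GZY] = -1/2 as required.

r = 5/2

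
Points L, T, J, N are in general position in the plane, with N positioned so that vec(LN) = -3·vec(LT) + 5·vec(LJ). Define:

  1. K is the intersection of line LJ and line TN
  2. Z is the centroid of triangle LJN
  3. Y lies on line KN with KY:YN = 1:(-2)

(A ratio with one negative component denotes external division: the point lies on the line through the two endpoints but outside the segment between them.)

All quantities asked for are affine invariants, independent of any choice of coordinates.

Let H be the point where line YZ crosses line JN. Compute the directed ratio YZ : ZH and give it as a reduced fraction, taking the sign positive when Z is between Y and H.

YZ:ZH = -5/2

Choose coordinates L = (0, 0), T = (1, 0), J = (0, 1), N = (-3, 5).
1. K is the intersection of line LJ and line TN ⇒ K = (0, 5/4)
2. Z is the centroid of triangle LJN ⇒ Z = (-1, 2)
3. Y lies on line KN with KY:YN = 1:(-2) ⇒ Y = (3, -5/2)
line YZ meets JN at H = (3/5, 1/5)
Z = Y + t·(H−Y) with t = 5/3, so YZ:ZH = 5/3:-2/3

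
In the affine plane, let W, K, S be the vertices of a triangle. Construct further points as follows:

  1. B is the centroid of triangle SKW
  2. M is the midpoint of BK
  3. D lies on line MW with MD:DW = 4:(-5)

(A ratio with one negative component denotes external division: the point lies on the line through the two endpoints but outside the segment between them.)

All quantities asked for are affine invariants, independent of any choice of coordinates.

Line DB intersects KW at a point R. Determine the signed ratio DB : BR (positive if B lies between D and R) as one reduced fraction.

Assign W = (0, 0), K = (1, 0), S = (0, 1) — the answer is frame-independent, so this choice is without loss of generality.
1. B is the centroid of triangle SKW ⇒ B = (1/3, 1/3)
2. M is the midpoint of BK ⇒ M = (2/3, 1/6)
3. D lies on line MW with MD:DW = 4:(-5) ⇒ D = (10/3, 5/6)
line DB meets KW at R = (-5/3, 0)
B = D + t·(R−D) with t = 3/5, so DB:BR = 3/5:2/5

DB:BR = 3/2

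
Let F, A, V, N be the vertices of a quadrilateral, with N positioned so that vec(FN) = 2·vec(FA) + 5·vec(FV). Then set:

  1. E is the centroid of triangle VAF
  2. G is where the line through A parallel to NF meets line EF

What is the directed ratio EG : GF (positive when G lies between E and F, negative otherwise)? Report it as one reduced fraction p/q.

EG:GF = -4/5

Assign F = (0, 0), A = (1, 0), V = (0, 1), N = (2, 5) — the answer is frame-independent, so this choice is without loss of generality.
1. E is the centroid of triangle VAF ⇒ E = (1/3, 1/3)
2. G is where the line through A parallel to NF meets line EF ⇒ G = (5/3, 5/3)
G = E + t·(F−E) with t = -4, so EG:GF = t:(1−t) = -4:5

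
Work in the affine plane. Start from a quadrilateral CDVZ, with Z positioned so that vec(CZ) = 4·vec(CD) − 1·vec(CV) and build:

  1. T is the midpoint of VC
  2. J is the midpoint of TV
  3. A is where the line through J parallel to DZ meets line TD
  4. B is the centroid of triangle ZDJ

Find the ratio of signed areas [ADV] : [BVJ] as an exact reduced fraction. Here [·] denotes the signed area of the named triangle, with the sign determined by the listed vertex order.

Choose coordinates C = (0, 0), D = (1, 0), V = (0, 1), Z = (4, -1).
1. T is the midpoint of VC ⇒ T = (0, 1/2)
2. J is the midpoint of TV ⇒ J = (0, 3/4)
3. A is where the line through J parallel to DZ meets line TD ⇒ A = (-3/2, 5/4)
4. B is the centroid of triangle ZDJ ⇒ B = (5/3, -1/12)
2·[ADV] = 5/4, 2·[BVJ] = 5/12
[ADV]:[BVJ] = 5/4:5/12 = 3

[ADV]:[BVJ] = 3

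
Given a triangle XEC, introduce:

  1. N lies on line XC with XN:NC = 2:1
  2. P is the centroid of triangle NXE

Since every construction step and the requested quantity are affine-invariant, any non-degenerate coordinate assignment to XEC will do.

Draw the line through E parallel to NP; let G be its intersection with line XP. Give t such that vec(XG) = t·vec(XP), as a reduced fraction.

t = 2

Choose coordinates X = (0, 0), E = (1, 0), C = (0, 1).
1. N lies on line XC with XN:NC = 2:1 ⇒ N = (0, 2/3)
2. P is the centroid of triangle NXE ⇒ P = (1/3, 2/9)
through E parallel to NP: direction (1/3, -4/9); meets XP at G = (2/3, 4/9)
G = X + t·(P−X) with t = 2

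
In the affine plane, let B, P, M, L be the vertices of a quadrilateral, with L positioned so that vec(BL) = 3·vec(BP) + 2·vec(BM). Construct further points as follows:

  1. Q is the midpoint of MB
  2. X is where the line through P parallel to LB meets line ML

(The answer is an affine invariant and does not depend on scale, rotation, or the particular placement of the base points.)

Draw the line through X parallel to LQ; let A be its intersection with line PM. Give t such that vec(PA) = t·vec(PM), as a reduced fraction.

t = 4/9

Work in coordinates with B = (0, 0), P = (1, 0), M = (0, 1), L = (3, 2).
1. Q is the midpoint of MB ⇒ Q = (0, 1/2)
2. X is where the line through P parallel to LB meets line ML ⇒ X = (5, 8/3)
through X parallel to LQ: direction (-3, -3/2); meets PM at A = (5/9, 4/9)
A = P + t·(M−P) with t = 4/9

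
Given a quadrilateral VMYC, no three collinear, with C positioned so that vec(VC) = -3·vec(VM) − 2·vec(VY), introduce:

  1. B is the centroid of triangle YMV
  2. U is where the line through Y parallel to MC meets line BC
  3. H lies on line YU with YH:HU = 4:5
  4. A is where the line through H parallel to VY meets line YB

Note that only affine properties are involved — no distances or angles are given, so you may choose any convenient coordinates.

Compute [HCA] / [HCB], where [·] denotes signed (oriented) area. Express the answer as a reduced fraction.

[HCA]:[HCB] = 15

Set V = (0, 0), M = (1, 0), Y = (0, 1), C = (-3, -2); any affine frame gives the same invariant.
1. B is the centroid of triangle YMV ⇒ B = (1/3, 1/3)
2. U is where the line through Y parallel to MC meets line BC ⇒ U = (9/2, 13/4)
3. H lies on line YU with YH:HU = 4:5 ⇒ H = (2, 2)
4. A is where the line through H parallel to VY meets line YB ⇒ A = (2, -3)
2·[HCA] = 25, 2·[HCB] = 5/3
[HCA]:[HCB] = 25:5/3 = 15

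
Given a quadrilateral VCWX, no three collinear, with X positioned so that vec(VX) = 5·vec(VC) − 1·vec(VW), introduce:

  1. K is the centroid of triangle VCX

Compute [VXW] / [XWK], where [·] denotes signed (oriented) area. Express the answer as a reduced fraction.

[VXW]:[XWK] = 15/8

Work in coordinates with V = (0, 0), C = (1, 0), W = (0, 1), X = (5, -1).
1. K is the centroid of triangle VCX ⇒ K = (2, -1/3)
2·[VXW] = 5, 2·[XWK] = 8/3
[VXW]:[XWK] = 5:8/3 = 15/8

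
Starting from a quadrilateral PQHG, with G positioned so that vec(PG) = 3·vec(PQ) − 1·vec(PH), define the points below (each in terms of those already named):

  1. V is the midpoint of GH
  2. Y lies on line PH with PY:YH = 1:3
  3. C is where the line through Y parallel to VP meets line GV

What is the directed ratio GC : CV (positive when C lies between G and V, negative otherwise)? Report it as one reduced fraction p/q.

GC:CV = -5

Work in coordinates with P = (0, 0), Q = (1, 0), H = (0, 1), G = (3, -1).
1. V is the midpoint of GH ⇒ V = (3/2, 0)
2. Y lies on line PH with PY:YH = 1:3 ⇒ Y = (0, 1/4)
3. C is where the line through Y parallel to VP meets line GV ⇒ C = (9/8, 1/4)
C = G + t·(V−G) with t = 5/4, so GC:CV = t:(1−t) = 5/4:-1/4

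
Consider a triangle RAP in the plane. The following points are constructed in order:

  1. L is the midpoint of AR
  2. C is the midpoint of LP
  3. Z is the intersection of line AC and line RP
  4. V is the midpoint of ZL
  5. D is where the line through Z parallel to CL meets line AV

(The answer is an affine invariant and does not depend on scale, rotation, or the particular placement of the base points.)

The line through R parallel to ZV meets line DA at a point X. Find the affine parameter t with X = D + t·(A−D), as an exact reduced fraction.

Choose coordinates R = (0, 0), A = (1, 0), P = (0, 1).
1. L is the midpoint of AR ⇒ L = (1/2, 0)
2. C is the midpoint of LP ⇒ C = (1/4, 1/2)
3. Z is the intersection of line AC and line RP ⇒ Z = (0, 2/3)
4. V is the midpoint of ZL ⇒ V = (1/4, 1/3)
5. D is where the line through Z parallel to CL meets line AV ⇒ D = (1/7, 8/21)
through R parallel to ZV: direction (1/4, -1/3); meets DA at X = (-1/2, 2/3)
X = D + t·(A−D) with t = -3/4

t = -3/4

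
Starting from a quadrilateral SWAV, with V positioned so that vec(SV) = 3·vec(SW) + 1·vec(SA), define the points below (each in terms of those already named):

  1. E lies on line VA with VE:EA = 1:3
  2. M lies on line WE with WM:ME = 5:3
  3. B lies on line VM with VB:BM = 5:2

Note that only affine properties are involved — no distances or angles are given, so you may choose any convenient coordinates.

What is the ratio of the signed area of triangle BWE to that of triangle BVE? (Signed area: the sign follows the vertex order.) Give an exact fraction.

[BWE]:[BVE] = -16/15

Set S = (0, 0), W = (1, 0), A = (0, 1), V = (3, 1); any affine frame gives the same invariant.
1. E lies on line VA with VE:EA = 1:3 ⇒ E = (9/4, 1)
2. M lies on line WE with WM:ME = 5:3 ⇒ M = (57/32, 5/8)
3. B lies on line VM with VB:BM = 5:2 ⇒ B = (477/224, 41/56)
2·[BWE] = -3/14, 2·[BVE] = 45/224
[BWE]:[BVE] = -3/14:45/224 = -16/15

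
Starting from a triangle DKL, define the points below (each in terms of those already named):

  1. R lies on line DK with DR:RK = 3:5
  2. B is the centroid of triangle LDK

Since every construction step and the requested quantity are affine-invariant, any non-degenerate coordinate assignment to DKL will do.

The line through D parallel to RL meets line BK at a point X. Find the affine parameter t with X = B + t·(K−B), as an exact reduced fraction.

t = -11/13

Assign D = (0, 0), K = (1, 0), L = (0, 1) — the answer is frame-independent, so this choice is without loss of generality.
1. R lies on line DK with DR:RK = 3:5 ⇒ R = (3/8, 0)
2. B is the centroid of triangle LDK ⇒ B = (1/3, 1/3)
through D parallel to RL: direction (-3/8, 1); meets BK at X = (-3/13, 8/13)
X = B + t·(K−B) with t = -11/13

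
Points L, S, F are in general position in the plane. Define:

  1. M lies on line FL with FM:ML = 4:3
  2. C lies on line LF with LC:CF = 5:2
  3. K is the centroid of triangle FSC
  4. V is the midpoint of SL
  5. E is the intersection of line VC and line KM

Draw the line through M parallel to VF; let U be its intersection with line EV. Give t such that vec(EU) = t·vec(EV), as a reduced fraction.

t = -17/9

Work in coordinates with L = (0, 0), S = (1, 0), F = (0, 1).
1. M lies on line FL with FM:ML = 4:3 ⇒ M = (0, 3/7)
2. C lies on line LF with LC:CF = 5:2 ⇒ C = (0, 5/7)
3. K is the centroid of triangle FSC ⇒ K = (1/3, 4/7)
4. V is the midpoint of SL ⇒ V = (1/2, 0)
5. E is the intersection of line VC and line KM ⇒ E = (2/13, 45/91)
through M parallel to VF: direction (-1/2, 1); meets EV at U = (-1/2, 10/7)
U = E + t·(V−E) with t = -17/9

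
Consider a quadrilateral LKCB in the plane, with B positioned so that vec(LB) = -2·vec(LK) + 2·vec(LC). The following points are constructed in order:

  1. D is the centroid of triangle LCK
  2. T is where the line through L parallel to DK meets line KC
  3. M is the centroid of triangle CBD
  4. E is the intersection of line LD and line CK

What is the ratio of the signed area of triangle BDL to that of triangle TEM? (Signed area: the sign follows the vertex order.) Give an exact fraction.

Work in coordinates with L = (0, 0), K = (1, 0), C = (0, 1), B = (-2, 2).
1. D is the centroid of triangle LCK ⇒ D = (1/3, 1/3)
2. T is where the line through L parallel to DK meets line KC ⇒ T = (2, -1)
3. M is the centroid of triangle CBD ⇒ M = (-5/9, 10/9)
4. E is the intersection of line LD and line CK ⇒ E = (1/2, 1/2)
2·[BDL] = -4/3, 2·[TEM] = 2/3
[BDL]:[TEM] = -4/3:2/3 = -2

[BDL]:[TEM] = -2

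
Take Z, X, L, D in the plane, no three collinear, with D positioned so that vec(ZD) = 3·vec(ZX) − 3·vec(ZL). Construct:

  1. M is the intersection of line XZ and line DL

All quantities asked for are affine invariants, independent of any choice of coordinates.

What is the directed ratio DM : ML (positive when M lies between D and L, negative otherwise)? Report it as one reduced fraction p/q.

DM:ML = 3

Work in coordinates with Z = (0, 0), X = (1, 0), L = (0, 1), D = (3, -3).
1. M is the intersection of line XZ and line DL ⇒ M = (3/4, 0)
M = D + t·(L−D) with t = 3/4, so DM:ML = t:(1−t) = 3/4:1/4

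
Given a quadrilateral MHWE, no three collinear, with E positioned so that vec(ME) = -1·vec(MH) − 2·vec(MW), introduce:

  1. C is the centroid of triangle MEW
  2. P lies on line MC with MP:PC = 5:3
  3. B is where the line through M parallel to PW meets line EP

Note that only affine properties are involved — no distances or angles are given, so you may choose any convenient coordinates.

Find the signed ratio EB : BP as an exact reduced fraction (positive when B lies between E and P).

EB:BP = -19/5

Assign M = (0, 0), H = (1, 0), W = (0, 1), E = (-1, -2) — the answer is frame-independent, so this choice is without loss of generality.
1. C is the centroid of triangle MEW ⇒ C = (-1/3, -1/3)
2. P lies on line MC with MP:PC = 5:3 ⇒ P = (-5/24, -5/24)
3. B is where the line through M parallel to PW meets line EP ⇒ B = (25/336, 145/336)
B = E + t·(P−E) with t = 19/14, so EB:BP = t:(1−t) = 19/14:-5/14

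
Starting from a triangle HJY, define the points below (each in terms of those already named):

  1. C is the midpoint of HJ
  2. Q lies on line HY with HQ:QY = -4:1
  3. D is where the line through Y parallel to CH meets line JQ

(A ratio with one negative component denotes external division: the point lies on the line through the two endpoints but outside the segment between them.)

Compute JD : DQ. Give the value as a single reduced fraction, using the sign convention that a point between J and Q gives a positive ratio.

JD:DQ = 3

Set H = (0, 0), J = (1, 0), Y = (0, 1); any affine frame gives the same invariant.
1. C is the midpoint of HJ ⇒ C = (1/2, 0)
2. Q lies on line HY with HQ:QY = -4:1 ⇒ Q = (0, 4/3)
3. D is where the line through Y parallel to CH meets line JQ ⇒ D = (1/4, 1)
D = J + t·(Q−J) with t = 3/4, so JD:DQ = t:(1−t) = 3/4:1/4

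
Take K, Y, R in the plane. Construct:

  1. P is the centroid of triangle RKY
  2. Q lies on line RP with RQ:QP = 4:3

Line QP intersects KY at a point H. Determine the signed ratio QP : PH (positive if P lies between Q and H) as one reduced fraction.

QP:PH = 6/7

Assign K = (0, 0), Y = (1, 0), R = (0, 1) — the answer is frame-independent, so this choice is without loss of generality.
1. P is the centroid of triangle RKY ⇒ P = (1/3, 1/3)
2. Q lies on line RP with RQ:QP = 4:3 ⇒ Q = (4/21, 13/21)
line QP meets KY at H = (1/2, 0)
P = Q + t·(H−Q) with t = 6/13, so QP:PH = 6/13:7/13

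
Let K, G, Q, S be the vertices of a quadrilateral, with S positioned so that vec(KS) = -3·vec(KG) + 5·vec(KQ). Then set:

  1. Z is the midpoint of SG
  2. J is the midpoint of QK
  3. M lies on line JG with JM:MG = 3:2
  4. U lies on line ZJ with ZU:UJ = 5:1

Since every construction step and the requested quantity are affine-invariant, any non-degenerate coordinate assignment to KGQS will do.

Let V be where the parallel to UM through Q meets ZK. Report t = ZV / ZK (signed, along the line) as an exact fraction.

t = 31/77

Choose coordinates K = (0, 0), G = (1, 0), Q = (0, 1), S = (-3, 5).
1. Z is the midpoint of SG ⇒ Z = (-1, 5/2)
2. J is the midpoint of QK ⇒ J = (0, 1/2)
3. M lies on line JG with JM:MG = 3:2 ⇒ M = (3/5, 1/5)
4. U lies on line ZJ with ZU:UJ = 5:1 ⇒ U = (-1/6, 5/6)
through Q parallel to UM: direction (23/30, -19/30); meets ZK at V = (-46/77, 115/77)
V = Z + t·(K−Z) with t = 31/77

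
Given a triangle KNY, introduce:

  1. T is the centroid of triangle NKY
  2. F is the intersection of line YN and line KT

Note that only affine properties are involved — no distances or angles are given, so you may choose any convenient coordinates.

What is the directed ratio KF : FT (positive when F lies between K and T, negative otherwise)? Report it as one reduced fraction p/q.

Choose coordinates K = (0, 0), N = (1, 0), Y = (0, 1).
1. T is the centroid of triangle NKY ⇒ T = (1/3, 1/3)
2. F is the intersection of line YN and line KT ⇒ F = (1/2, 1/2)
F = K + t·(T−K) with t = 3/2, so KF:FT = t:(1−t) = 3/2:-1/2

KF:FT = -3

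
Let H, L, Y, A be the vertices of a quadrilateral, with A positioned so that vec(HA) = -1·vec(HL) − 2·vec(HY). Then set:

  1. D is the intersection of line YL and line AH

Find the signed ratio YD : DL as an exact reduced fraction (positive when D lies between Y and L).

Set H = (0, 0), L = (1, 0), Y = (0, 1), A = (-1, -2); any affine frame gives the same invariant.
1. D is the intersection of line YL and line AH ⇒ D = (1/3, 2/3)
D = Y + t·(L−Y) with t = 1/3, so YD:DL = t:(1−t) = 1/3:2/3

YD:DL = 1/2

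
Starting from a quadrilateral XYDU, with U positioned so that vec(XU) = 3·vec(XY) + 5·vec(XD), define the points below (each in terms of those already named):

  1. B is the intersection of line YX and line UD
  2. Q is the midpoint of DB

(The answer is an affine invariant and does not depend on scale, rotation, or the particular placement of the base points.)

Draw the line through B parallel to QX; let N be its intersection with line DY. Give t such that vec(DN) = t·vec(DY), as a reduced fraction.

t = -6

Work in coordinates with X = (0, 0), Y = (1, 0), D = (0, 1), U = (3, 5).
1. B is the intersection of line YX and line UD ⇒ B = (-3/4, 0)
2. Q is the midpoint of DB ⇒ Q = (-3/8, 1/2)
through B parallel to QX: direction (3/8, -1/2); meets DY at N = (-6, 7)
N = D + t·(Y−D) with t = -6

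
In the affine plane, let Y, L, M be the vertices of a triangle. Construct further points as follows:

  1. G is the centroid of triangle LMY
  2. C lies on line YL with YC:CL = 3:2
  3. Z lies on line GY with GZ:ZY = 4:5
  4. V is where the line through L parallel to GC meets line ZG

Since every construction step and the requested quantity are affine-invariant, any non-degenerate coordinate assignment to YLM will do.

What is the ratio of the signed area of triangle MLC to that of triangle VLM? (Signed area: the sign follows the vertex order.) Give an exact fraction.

[MLC]:[VLM] = 18/5

Choose coordinates Y = (0, 0), L = (1, 0), M = (0, 1).
1. G is the centroid of triangle LMY ⇒ G = (1/3, 1/3)
2. C lies on line YL with YC:CL = 3:2 ⇒ C = (3/5, 0)
3. Z lies on line GY with GZ:ZY = 4:5 ⇒ Z = (5/27, 5/27)
4. V is where the line through L parallel to GC meets line ZG ⇒ V = (5/9, 5/9)
2·[MLC] = -2/5, 2·[VLM] = -1/9
[MLC]:[VLM] = -2/5:-1/9 = 18/5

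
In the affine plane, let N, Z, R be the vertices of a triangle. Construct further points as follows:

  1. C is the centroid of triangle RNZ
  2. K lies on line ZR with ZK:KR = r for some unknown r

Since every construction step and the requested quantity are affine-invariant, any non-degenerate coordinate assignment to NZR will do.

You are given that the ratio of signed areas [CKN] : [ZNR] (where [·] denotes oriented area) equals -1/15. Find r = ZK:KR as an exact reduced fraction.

Assign N = (0, 0), Z = (1, 0), R = (0, 1) — the answer is frame-independent, so this choice is without loss of generality.
1. C is the centroid of triangle RNZ ⇒ C = (1/3, 1/3)
2. With ZK:KR = r, write λ = r/(r+1) so K = Z + λ·(R−Z); K is affine-linear in λ
Every point depending on K is an affine combination of K and λ-independent points, so each such coordinate is linear in λ; the λ² term in each signed area is a multiple of (R−Z)×(R−Z) = 0, so 2·[CKN] and 2·[ZNR] are each linear in λ. Evaluating at λ=0 and λ=1:
  2·[CKN] = 2/3·λ − 1/3,   2·[ZNR] = -1
So [CKN]:[ZNR] = (2/3·λ − 1/3) / (-1). Setting this equal to -1/15:
  2/3·λ − 1/3 = -1/15·(-1)  ⇒  λ = 3/5
Then r = λ/(1−λ) = (3/5)/(2/5) = 3/2. Check: with r = 3/2, K = (2/5, 3/5) and [CKN]:[ZNR] = -1/15 as required.

r = 3/2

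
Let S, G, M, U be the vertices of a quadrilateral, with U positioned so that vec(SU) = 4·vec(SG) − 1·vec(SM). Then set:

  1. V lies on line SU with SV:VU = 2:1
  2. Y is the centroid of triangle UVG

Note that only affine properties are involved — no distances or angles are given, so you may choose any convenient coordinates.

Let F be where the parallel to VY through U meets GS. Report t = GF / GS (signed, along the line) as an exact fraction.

t = -2

Set S = (0, 0), G = (1, 0), M = (0, 1), U = (4, -1); any affine frame gives the same invariant.
1. V lies on line SU with SV:VU = 2:1 ⇒ V = (8/3, -2/3)
2. Y is the centroid of triangle UVG ⇒ Y = (23/9, -5/9)
through U parallel to VY: direction (-1/9, 1/9); meets GS at F = (3, 0)
F = G + t·(S−G) with t = -2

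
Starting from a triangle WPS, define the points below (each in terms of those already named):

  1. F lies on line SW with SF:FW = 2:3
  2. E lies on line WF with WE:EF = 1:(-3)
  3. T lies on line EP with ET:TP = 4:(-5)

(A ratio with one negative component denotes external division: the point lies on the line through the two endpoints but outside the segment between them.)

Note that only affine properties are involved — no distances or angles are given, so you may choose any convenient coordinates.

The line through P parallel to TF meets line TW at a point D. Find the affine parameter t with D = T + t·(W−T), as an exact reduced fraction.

Assign W = (0, 0), P = (1, 0), S = (0, 1) — the answer is frame-independent, so this choice is without loss of generality.
1. F lies on line SW with SF:FW = 2:3 ⇒ F = (0, 3/5)
2. E lies on line WF with WE:EF = 1:(-3) ⇒ E = (0, -3/10)
3. T lies on line EP with ET:TP = 4:(-5) ⇒ T = (-4, -3/2)
through P parallel to TF: direction (4, 21/10); meets TW at D = (7/2, 21/16)
D = T + t·(W−T) with t = 15/8

t = 15/8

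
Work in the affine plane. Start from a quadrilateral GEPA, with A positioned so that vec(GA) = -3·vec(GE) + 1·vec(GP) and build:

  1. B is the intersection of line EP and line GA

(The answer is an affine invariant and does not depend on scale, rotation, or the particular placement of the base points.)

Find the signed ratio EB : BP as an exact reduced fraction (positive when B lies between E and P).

Choose coordinates G = (0, 0), E = (1, 0), P = (0, 1), A = (-3, 1).
1. B is the intersection of line EP and line GA ⇒ B = (3/2, -1/2)
B = E + t·(P−E) with t = -1/2, so EB:BP = t:(1−t) = -1/2:3/2

EB:BP = -1/3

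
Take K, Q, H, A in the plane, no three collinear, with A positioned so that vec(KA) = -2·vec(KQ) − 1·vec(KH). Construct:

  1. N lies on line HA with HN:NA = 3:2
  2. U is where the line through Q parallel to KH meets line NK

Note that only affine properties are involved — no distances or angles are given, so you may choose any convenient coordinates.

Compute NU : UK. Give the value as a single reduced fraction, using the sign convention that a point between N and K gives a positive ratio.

NU:UK = -11/5

Assign K = (0, 0), Q = (1, 0), H = (0, 1), A = (-2, -1) — the answer is frame-independent, so this choice is without loss of generality.
1. N lies on line HA with HN:NA = 3:2 ⇒ N = (-6/5, -1/5)
2. U is where the line through Q parallel to KH meets line NK ⇒ U = (1, 1/6)
U = N + t·(K−N) with t = 11/6, so NU:UK = t:(1−t) = 11/6:-5/6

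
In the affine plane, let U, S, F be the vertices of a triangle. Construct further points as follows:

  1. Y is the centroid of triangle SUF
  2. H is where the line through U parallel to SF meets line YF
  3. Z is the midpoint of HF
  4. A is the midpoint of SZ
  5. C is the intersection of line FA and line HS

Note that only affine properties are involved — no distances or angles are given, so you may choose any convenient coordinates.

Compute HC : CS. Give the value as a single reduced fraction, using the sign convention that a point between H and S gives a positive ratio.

Assign U = (0, 0), S = (1, 0), F = (0, 1) — the answer is frame-independent, so this choice is without loss of generality.
1. Y is the centroid of triangle SUF ⇒ Y = (1/3, 1/3)
2. H is where the line through U parallel to SF meets line YF ⇒ H = (1, -1)
3. Z is the midpoint of HF ⇒ Z = (1/2, 0)
4. A is the midpoint of SZ ⇒ A = (3/4, 0)
5. C is the intersection of line FA and line HS ⇒ C = (1, -1/3)
C = H + t·(S−H) with t = 2/3, so HC:CS = t:(1−t) = 2/3:1/3

HC:CS = 2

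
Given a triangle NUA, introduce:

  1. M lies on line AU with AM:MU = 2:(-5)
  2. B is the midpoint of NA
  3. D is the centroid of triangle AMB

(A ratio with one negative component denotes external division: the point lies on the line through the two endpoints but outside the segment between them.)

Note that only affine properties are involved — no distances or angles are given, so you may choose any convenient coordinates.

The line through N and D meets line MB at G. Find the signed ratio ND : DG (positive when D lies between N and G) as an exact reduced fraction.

ND:DG = -4

Set N = (0, 0), U = (1, 0), A = (0, 1); any affine frame gives the same invariant.
1. M lies on line AU with AM:MU = 2:(-5) ⇒ M = (-2/3, 5/3)
2. B is the midpoint of NA ⇒ B = (0, 1/2)
3. D is the centroid of triangle AMB ⇒ D = (-2/9, 19/18)
line ND meets MB at G = (-1/6, 19/24)
D = N + t·(G−N) with t = 4/3, so ND:DG = 4/3:-1/3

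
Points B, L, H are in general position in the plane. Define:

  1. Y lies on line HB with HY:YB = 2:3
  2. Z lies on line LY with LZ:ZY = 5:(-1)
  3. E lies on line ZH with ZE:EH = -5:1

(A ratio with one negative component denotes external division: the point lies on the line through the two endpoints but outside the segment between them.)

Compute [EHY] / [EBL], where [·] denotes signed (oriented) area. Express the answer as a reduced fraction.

Work in coordinates with B = (0, 0), L = (1, 0), H = (0, 1).
1. Y lies on line HB with HY:YB = 2:3 ⇒ Y = (0, 3/5)
2. Z lies on line LY with LZ:ZY = 5:(-1) ⇒ Z = (-1/4, 3/4)
3. E lies on line ZH with ZE:EH = -5:1 ⇒ E = (1/16, 17/16)
2·[EHY] = 1/40, 2·[EBL] = 17/16
[EHY]:[EBL] = 1/40:17/16 = 2/85

[EHY]:[EBL] = 2/85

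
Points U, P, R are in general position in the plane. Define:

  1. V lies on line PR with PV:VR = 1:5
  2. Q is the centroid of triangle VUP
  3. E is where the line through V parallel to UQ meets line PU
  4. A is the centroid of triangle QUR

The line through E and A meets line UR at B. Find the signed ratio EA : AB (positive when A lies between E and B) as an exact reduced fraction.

Work in coordinates with U = (0, 0), P = (1, 0), R = (0, 1).
1. V lies on line PR with PV:VR = 1:5 ⇒ V = (5/6, 1/6)
2. Q is the centroid of triangle VUP ⇒ Q = (11/18, 1/18)
3. E is where the line through V parallel to UQ meets line PU ⇒ E = (-1, 0)
4. A is the centroid of triangle QUR ⇒ A = (11/54, 19/54)
line EA meets UR at B = (0, 19/65)
A = E + t·(B−E) with t = 65/54, so EA:AB = 65/54:-11/54

EA:AB = -65/11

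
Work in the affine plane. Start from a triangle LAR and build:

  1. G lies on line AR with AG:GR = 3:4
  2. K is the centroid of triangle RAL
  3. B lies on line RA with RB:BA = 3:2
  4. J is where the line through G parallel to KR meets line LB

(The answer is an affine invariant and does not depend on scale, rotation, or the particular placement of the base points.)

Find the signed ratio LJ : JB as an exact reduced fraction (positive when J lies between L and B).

Choose coordinates L = (0, 0), A = (1, 0), R = (0, 1).
1. G lies on line AR with AG:GR = 3:4 ⇒ G = (4/7, 3/7)
2. K is the centroid of triangle RAL ⇒ K = (1/3, 1/3)
3. B lies on line RA with RB:BA = 3:2 ⇒ B = (3/5, 2/5)
4. J is where the line through G parallel to KR meets line LB ⇒ J = (33/56, 11/28)
J = L + t·(B−L) with t = 55/56, so LJ:JB = t:(1−t) = 55/56:1/56

LJ:JB = 55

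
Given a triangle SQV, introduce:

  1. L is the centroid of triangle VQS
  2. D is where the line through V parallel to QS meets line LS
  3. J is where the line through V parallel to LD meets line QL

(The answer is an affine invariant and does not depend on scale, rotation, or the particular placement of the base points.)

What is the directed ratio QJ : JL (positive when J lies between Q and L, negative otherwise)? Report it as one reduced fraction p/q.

QJ:JL = -2

Assign S = (0, 0), Q = (1, 0), V = (0, 1) — the answer is frame-independent, so this choice is without loss of generality.
1. L is the centroid of triangle VQS ⇒ L = (1/3, 1/3)
2. D is where the line through V parallel to QS meets line LS ⇒ D = (1, 1)
3. J is where the line through V parallel to LD meets line QL ⇒ J = (-1/3, 2/3)
J = Q + t·(L−Q) with t = 2, so QJ:JL = t:(1−t) = 2:-1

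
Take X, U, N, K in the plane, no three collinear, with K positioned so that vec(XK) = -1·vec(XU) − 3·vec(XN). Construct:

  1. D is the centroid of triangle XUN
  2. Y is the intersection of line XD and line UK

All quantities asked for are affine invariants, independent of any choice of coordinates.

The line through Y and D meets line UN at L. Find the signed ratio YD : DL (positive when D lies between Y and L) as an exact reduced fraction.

YD:DL = -16

Set X = (0, 0), U = (1, 0), N = (0, 1), K = (-1, -3); any affine frame gives the same invariant.
1. D is the centroid of triangle XUN ⇒ D = (1/3, 1/3)
2. Y is the intersection of line XD and line UK ⇒ Y = (3, 3)
line YD meets UN at L = (1/2, 1/2)
D = Y + t·(L−Y) with t = 16/15, so YD:DL = 16/15:-1/15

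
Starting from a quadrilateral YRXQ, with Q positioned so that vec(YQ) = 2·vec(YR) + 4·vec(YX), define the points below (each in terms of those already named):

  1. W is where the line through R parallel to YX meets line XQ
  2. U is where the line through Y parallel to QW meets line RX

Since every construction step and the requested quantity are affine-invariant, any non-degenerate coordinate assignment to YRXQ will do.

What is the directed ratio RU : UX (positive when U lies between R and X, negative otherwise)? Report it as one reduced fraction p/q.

RU:UX = 3/2

Work in coordinates with Y = (0, 0), R = (1, 0), X = (0, 1), Q = (2, 4).
1. W is where the line through R parallel to YX meets line XQ ⇒ W = (1, 5/2)
2. U is where the line through Y parallel to QW meets line RX ⇒ U = (2/5, 3/5)
U = R + t·(X−R) with t = 3/5, so RU:UX = t:(1−t) = 3/5:2/5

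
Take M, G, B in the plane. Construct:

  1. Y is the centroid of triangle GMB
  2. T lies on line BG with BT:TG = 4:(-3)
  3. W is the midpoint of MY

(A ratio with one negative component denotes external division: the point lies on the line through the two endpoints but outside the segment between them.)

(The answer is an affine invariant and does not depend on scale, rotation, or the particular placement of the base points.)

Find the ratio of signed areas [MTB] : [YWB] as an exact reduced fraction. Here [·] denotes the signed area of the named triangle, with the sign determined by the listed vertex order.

Set M = (0, 0), G = (1, 0), B = (0, 1); any affine frame gives the same invariant.
1. Y is the centroid of triangle GMB ⇒ Y = (1/3, 1/3)
2. T lies on line BG with BT:TG = 4:(-3) ⇒ T = (4, -3)
3. W is the midpoint of MY ⇒ W = (1/6, 1/6)
2·[MTB] = 4, 2·[YWB] = -1/6
[MTB]:[YWB] = 4:-1/6 = -24

[MTB]:[YWB] = -24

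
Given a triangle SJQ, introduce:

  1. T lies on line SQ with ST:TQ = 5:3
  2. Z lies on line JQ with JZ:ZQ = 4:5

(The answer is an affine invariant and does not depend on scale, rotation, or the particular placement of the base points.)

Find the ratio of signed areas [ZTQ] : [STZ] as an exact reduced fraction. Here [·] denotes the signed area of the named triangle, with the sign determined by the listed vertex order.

Assign S = (0, 0), J = (1, 0), Q = (0, 1) — the answer is frame-independent, so this choice is without loss of generality.
1. T lies on line SQ with ST:TQ = 5:3 ⇒ T = (0, 5/8)
2. Z lies on line JQ with JZ:ZQ = 4:5 ⇒ Z = (5/9, 4/9)
2·[ZTQ] = -5/24, 2·[STZ] = -25/72
[ZTQ]:[STZ] = -5/24:-25/72 = 3/5

[ZTQ]:[STZ] = 3/5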